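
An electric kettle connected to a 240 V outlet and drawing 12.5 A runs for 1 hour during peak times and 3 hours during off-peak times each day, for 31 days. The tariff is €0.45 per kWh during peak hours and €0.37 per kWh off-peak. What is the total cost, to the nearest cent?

Power = 12.5 A × 240 V = 3000 W = 3 kW
Peak energy = 3 kW × 1 h × 31 = 93 kWh
Off-peak energy = 3 kW × 3 h × 31 = 279 kWh
Cost = 93 × €0.45 + 279 × €0.37 = €41.85 + €103.23 = €145.08

€145.08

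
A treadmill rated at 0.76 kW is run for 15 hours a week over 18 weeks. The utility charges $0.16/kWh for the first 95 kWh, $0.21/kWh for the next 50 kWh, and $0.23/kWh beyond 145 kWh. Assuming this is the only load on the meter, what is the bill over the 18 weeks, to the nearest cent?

Runtime = 15 h/week × 18 weeks = 270 h
Energy = 0.76 kW × 270 h = 205.2 kWh
Tier 1 (0–95 kWh): 95 × $0.16 = $15.2
Tier 2 (95–145 kWh): 50 × $0.21 = $10.5
Above 145 kWh: 60.2 × $0.23 = $13.846
Bill = $39.55

$39.55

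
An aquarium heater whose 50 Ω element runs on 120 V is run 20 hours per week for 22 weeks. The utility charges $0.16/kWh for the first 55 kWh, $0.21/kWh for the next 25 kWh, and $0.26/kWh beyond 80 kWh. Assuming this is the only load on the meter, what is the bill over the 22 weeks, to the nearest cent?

$26.20

Power = V²/R = 120²/50 = 288 W = 0.288 kW
Runtime = 20 h/week × 22 weeks = 440 h
Energy = 0.288 kW × 440 h = 126.72 kWh
Tier 1 (0–55 kWh): 55 × $0.16 = $8.8
Tier 2 (55–80 kWh): 25 × $0.21 = $5.25
Above 80 kWh: 46.72 × $0.26 = $12.1472
Bill = $26.20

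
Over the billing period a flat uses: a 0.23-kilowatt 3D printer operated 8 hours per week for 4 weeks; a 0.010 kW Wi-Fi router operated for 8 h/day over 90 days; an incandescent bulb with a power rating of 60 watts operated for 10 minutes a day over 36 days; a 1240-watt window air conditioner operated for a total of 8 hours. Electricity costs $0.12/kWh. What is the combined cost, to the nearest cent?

$2.98

3D printer: Runtime = 8 h/week × 4 weeks = 32 h
3D printer: 0.23 kW × 32 h = 7.36 kWh
Wi-Fi router: Runtime = 8 h/day × 90 days = 720 h
Wi-Fi router: 0.01 kW × 720 h = 7.2 kWh
incandescent bulb: Runtime = 10 min × 36 = 360 min = 6 h
incandescent bulb: 0.06 kW × 6 h = 0.36 kWh
window air conditioner: 1.24 kW × 8 h = 9.92 kWh
Total energy = 24.84 kWh
Cost = 24.84 × $0.12 = $2.98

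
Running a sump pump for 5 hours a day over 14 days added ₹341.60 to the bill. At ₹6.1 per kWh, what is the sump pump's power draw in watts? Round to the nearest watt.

Energy = ₹341.60 ÷ ₹6.1/kWh = 56 kWh
Runtime = 5 h/day × 14 days = 70 h
Power = 56 kWh ÷ 70 h = 0.8 kW = 800 W

800 W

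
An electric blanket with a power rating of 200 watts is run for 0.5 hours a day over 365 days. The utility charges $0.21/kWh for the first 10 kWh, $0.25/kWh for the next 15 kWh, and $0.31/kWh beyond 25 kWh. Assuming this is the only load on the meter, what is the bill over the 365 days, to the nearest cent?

$9.42

Runtime = 0.5 h/day × 365 days = 182.5 h
Energy = 0.2 kW × 182.5 h = 36.5 kWh
Tier 1 (0–10 kWh): 10 × $0.21 = $2.1
Tier 2 (10–25 kWh): 15 × $0.25 = $3.75
Above 25 kWh: 11.5 × $0.31 = $3.565
Bill = $9.42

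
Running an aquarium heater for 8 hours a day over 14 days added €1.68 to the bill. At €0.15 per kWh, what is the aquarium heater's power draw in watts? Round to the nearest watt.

100 W

Energy = €1.68 ÷ €0.15/kWh = 11.2 kWh
Runtime = 8 h/day × 14 days = 112 h
Power = 11.2 kWh ÷ 112 h = 0.1 kW = 100 W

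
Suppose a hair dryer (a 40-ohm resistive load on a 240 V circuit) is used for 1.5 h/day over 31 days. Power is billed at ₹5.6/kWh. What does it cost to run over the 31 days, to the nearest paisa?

Power = V²/R = 240²/40 = 1440 W = 1.44 kW
Runtime = 1.5 h/day × 31 days = 46.5 h
Energy = 1.44 kW × 46.5 h = 66.96 kWh
Cost = 66.96 kWh × ₹5.6/kWh = ₹374.98

₹374.98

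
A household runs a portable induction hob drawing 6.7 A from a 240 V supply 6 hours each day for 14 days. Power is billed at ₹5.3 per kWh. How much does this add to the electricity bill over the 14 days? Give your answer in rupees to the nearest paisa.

₹715.88

Power = 6.7 A × 240 V = 1608 W = 1.608 kW
Runtime = 6 h/day × 14 days = 84 h
Energy = 1.608 kW × 84 h = 135.072 kWh
Cost = 135.072 kWh × ₹5.3/kWh = ₹715.88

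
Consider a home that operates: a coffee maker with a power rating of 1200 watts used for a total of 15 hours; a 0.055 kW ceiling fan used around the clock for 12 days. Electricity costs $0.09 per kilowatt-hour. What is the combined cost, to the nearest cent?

$3.05

coffee maker: 1.2 kW × 15 h = 18 kWh
ceiling fan: Runtime = 24 h × 12 = 288 h
ceiling fan: 0.055 kW × 288 h = 15.84 kWh
Total energy = 33.84 kWh
Cost = 33.84 × $0.09 = $3.05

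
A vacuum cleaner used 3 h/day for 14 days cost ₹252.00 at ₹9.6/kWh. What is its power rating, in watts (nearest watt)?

625 W

Energy = ₹252.00 ÷ ₹9.6/kWh = 26.25 kWh
Runtime = 3 h/day × 14 days = 42 h
Power = 26.25 kWh ÷ 42 h = 0.625 kW = 625 W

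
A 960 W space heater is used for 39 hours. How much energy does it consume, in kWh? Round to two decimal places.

37.44 kWh

Energy = 0.96 kW × 39 h = 37.44 kWh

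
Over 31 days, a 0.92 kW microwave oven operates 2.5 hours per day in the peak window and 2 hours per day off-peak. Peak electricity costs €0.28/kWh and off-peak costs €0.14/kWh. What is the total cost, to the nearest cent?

€27.95

Peak energy = 0.92 kW × 2.5 h × 31 = 71.3 kWh
Off-peak energy = 0.92 kW × 2 h × 31 = 57.04 kWh
Cost = 71.3 × €0.28 + 57.04 × €0.14 = €19.964 + €7.9856 = €27.95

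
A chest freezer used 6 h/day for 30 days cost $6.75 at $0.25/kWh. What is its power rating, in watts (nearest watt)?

Energy = $6.75 ÷ $0.25/kWh = 27 kWh
Runtime = 6 h/day × 30 days = 180 h
Power = 27 kWh ÷ 180 h = 0.15 kW = 150 W

150 W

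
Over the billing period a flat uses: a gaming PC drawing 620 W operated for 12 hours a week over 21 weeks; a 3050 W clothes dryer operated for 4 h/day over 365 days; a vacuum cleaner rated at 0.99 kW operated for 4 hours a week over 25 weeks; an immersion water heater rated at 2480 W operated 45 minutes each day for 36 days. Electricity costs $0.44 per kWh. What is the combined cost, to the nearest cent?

$2101.09

gaming PC: Runtime = 12 h/week × 21 weeks = 252 h
gaming PC: 0.62 kW × 252 h = 156.24 kWh
clothes dryer: Runtime = 4 h/day × 365 days = 1460 h
clothes dryer: 3.05 kW × 1460 h = 4453 kWh
vacuum cleaner: Runtime = 4 h/week × 25 weeks = 100 h
vacuum cleaner: 0.99 kW × 100 h = 99 kWh
immersion water heater: Runtime = 45 min × 36 = 1620 min = 27 h
immersion water heater: 2.48 kW × 27 h = 66.96 kWh
Total energy = 4775.2 kWh
Cost = 4775.2 × $0.44 = $2101.09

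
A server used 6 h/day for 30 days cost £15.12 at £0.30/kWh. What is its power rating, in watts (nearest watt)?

Energy = £15.12 ÷ £0.30/kWh = 50.4 kWh
Runtime = 6 h/day × 30 days = 180 h
Power = 50.4 kWh ÷ 180 h = 0.28 kW = 280 W

280 W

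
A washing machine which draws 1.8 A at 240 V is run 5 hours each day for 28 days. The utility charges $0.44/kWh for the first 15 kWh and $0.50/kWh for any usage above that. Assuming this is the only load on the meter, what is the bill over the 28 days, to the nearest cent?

$29.34

Power = 1.8 A × 240 V = 432 W = 0.432 kW
Runtime = 5 h/day × 28 days = 140 h
Energy = 0.432 kW × 140 h = 60.48 kWh
Tier 1 (0–15 kWh): 15 × $0.44 = $6.6
Above 15 kWh: 45.48 × $0.50 = $22.74
Bill = $29.34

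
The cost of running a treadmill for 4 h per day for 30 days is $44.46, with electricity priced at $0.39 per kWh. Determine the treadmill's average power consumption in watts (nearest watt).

Energy = $44.46 ÷ $0.39/kWh = 114 kWh
Runtime = 4 h/day × 30 days = 120 h
Power = 114 kWh ÷ 120 h = 0.95 kW = 950 W

950 W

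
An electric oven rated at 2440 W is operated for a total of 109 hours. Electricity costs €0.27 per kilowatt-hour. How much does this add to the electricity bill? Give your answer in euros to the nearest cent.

€71.81

Energy = 2.44 kW × 109 h = 265.96 kWh
Cost = 265.96 kWh × €0.27/kWh = €71.81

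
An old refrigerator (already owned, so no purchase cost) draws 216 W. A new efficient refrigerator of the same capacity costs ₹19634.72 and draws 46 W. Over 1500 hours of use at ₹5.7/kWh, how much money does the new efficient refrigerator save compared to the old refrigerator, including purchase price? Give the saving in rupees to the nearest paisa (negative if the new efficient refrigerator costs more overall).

-₹18181.22

old refrigerator: ₹0.00 + (216/1000) kW × 1500 h × ₹5.7 = ₹0.00 + ₹1846.8 = ₹1846.8
new efficient refrigerator: ₹19634.72 + (46/1000) kW × 1500 h × ₹5.7 = ₹19634.72 + ₹393.3 = ₹20028.02
Saving = ₹1846.8 − ₹20028.02 = −₹18181.22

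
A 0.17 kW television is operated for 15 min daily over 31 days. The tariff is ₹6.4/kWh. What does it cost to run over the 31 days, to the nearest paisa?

Runtime = 15 min × 31 = 465 min = 7.75 h
Energy = 0.17 kW × 7.75 h = 1.3175 kWh
Cost = 1.3175 kWh × ₹6.4/kWh = ₹8.43

₹8.43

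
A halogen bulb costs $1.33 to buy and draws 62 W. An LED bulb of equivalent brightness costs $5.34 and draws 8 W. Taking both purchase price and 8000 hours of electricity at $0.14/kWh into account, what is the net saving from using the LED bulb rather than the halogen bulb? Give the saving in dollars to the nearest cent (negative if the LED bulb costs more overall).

$56.47

halogen bulb: $1.33 + (62/1000) kW × 8000 h × $0.14 = $1.33 + $69.44 = $70.77
LED bulb: $5.34 + (8/1000) kW × 8000 h × $0.14 = $5.34 + $8.96 = $14.3
Saving = $70.77 − $14.3 = $56.47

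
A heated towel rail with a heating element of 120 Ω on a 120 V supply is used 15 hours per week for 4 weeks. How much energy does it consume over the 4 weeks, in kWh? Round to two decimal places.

7.20 kWh

Power = V²/R = 120²/120 = 120 W = 0.12 kW
Runtime = 15 h/week × 4 weeks = 60 h
Energy = 0.12 kW × 60 h = 7.2 kWh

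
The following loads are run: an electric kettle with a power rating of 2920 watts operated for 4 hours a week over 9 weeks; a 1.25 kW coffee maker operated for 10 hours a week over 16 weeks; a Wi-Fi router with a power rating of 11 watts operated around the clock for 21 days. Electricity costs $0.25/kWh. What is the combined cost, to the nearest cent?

$77.67

electric kettle: Runtime = 4 h/week × 9 weeks = 36 h
electric kettle: 2.92 kW × 36 h = 105.12 kWh
coffee maker: Runtime = 10 h/week × 16 weeks = 160 h
coffee maker: 1.25 kW × 160 h = 200 kWh
Wi-Fi router: Runtime = 24 h × 21 = 504 h
Wi-Fi router: 0.011 kW × 504 h = 5.544 kWh
Total energy = 310.664 kWh
Cost = 310.664 × $0.25 = $77.67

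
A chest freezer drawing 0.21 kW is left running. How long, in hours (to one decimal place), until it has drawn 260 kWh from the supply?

1238.1 h

Hours = 260 kWh ÷ 0.21 kW = 1238.1 h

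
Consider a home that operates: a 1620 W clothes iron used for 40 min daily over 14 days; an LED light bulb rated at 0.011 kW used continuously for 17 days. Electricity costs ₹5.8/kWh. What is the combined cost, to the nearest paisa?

clothes iron: Runtime = 40 min × 14 = 560 min = 9.333333… h
clothes iron: 1.62 kW × 9.333333… h = 15.12 kWh
LED light bulb: Runtime = 24 h × 17 = 408 h
LED light bulb: 0.011 kW × 408 h = 4.488 kWh
Total energy = 19.608 kWh
Cost = 19.608 × ₹5.8 = ₹113.73

₹113.73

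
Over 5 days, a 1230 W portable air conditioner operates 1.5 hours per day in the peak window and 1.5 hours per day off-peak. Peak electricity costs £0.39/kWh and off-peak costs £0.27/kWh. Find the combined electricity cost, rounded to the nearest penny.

Peak energy = 1.23 kW × 1.5 h × 5 = 9.225 kWh
Off-peak energy = 1.23 kW × 1.5 h × 5 = 9.225 kWh
Cost = 9.225 × £0.39 + 9.225 × £0.27 = £3.59775 + £2.49075 = £6.09

£6.09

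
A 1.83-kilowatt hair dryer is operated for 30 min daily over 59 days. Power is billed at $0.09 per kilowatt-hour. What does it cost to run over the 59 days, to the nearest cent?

$4.86

Runtime = 30 min × 59 = 1770 min = 29.5 h
Energy = 1.83 kW × 29.5 h = 53.985 kWh
Cost = 53.985 kWh × $0.09/kWh = $4.86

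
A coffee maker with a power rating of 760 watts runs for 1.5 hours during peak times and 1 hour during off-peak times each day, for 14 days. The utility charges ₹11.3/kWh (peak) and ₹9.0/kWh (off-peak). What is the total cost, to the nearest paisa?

Peak energy = 0.76 kW × 1.5 h × 14 = 15.96 kWh
Off-peak energy = 0.76 kW × 1 h × 14 = 10.64 kWh
Cost = 15.96 × ₹11.3 + 10.64 × ₹9.0 = ₹180.348 + ₹95.76 = ₹276.11

₹276.11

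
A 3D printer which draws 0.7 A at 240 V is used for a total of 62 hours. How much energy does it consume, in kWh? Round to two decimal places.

Power = 0.7 A × 240 V = 168 W = 0.168 kW
Energy = 0.168 kW × 62 h = 10.416 kWh ≈ 10.42 kWh

10.42 kWh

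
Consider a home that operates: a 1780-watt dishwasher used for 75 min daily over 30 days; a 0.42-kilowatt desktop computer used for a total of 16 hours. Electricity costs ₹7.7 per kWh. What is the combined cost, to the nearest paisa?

₹565.72

dishwasher: Runtime = 75 min × 30 = 2250 min = 37.5 h
dishwasher: 1.78 kW × 37.5 h = 66.75 kWh
desktop computer: 0.42 kW × 16 h = 6.72 kWh
Total energy = 73.47 kWh
Cost = 73.47 × ₹7.7 = ₹565.72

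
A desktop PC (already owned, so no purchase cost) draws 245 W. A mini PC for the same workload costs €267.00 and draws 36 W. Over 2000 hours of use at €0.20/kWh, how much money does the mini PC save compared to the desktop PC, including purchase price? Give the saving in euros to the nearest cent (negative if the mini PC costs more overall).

desktop PC: €0.00 + (245/1000) kW × 2000 h × €0.20 = €0.00 + €98 = €98
mini PC: €267.00 + (36/1000) kW × 2000 h × €0.20 = €267.00 + €14.4 = €281.4
Saving = €98 − €281.4 = −€183.4

-€183.40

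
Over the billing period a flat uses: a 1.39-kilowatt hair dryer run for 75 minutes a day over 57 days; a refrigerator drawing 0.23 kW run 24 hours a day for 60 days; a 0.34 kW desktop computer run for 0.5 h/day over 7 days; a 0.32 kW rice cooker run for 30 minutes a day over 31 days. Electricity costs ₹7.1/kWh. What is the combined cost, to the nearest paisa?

₹3098.35

hair dryer: Runtime = 75 min × 57 = 4275 min = 71.25 h
hair dryer: 1.39 kW × 71.25 h = 99.0375 kWh
refrigerator: Runtime = 24 h × 60 = 1440 h
refrigerator: 0.23 kW × 1440 h = 331.2 kWh
desktop computer: Runtime = 0.5 h/day × 7 days = 3.5 h
desktop computer: 0.34 kW × 3.5 h = 1.19 kWh
rice cooker: Runtime = 30 min × 31 = 930 min = 15.5 h
rice cooker: 0.32 kW × 15.5 h = 4.96 kWh
Total energy = 436.3875 kWh
Cost = 436.3875 × ₹7.1 = ₹3098.35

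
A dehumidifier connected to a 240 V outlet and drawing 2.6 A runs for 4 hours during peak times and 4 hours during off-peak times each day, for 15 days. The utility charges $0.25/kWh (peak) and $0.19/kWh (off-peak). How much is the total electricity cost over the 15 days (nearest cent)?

Power = 2.6 A × 240 V = 624 W = 0.624 kW
Peak energy = 0.624 kW × 4 h × 15 = 37.44 kWh
Off-peak energy = 0.624 kW × 4 h × 15 = 37.44 kWh
Cost = 37.44 × $0.25 + 37.44 × $0.19 = $9.36 + $7.1136 = $16.47

$16.47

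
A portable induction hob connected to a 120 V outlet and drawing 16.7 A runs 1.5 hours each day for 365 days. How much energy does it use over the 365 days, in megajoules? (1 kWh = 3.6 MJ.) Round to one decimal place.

Power = 16.7 A × 120 V = 2004 W = 2.004 kW
Runtime = 1.5 h/day × 365 days = 547.5 h
Energy = 2.004 kW × 547.5 h = 1097.19 kWh
= 1097.19 × 3.6 MJ = 3949.9 MJ

3949.9 MJ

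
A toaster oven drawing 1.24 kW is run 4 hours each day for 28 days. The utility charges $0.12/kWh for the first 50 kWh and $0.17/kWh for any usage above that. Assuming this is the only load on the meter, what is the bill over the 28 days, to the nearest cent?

Runtime = 4 h/day × 28 days = 112 h
Energy = 1.24 kW × 112 h = 138.88 kWh
Tier 1 (0–50 kWh): 50 × $0.12 = $6
Above 50 kWh: 88.88 × $0.17 = $15.1096
Bill = $21.11

$21.11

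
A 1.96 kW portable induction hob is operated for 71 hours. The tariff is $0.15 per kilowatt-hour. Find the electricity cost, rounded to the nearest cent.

Energy = 1.96 kW × 71 h = 139.16 kWh
Cost = 139.16 kWh × $0.15/kWh = $20.87

$20.87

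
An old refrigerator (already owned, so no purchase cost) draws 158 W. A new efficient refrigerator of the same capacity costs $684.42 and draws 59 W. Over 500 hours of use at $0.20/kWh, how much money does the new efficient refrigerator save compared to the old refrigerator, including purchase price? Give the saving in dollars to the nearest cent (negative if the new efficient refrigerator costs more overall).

old refrigerator: $0.00 + (158/1000) kW × 500 h × $0.20 = $0.00 + $15.8 = $15.8
new efficient refrigerator: $684.42 + (59/1000) kW × 500 h × $0.20 = $684.42 + $5.9 = $690.32
Saving = $15.8 − $690.32 = −$674.52

-$674.52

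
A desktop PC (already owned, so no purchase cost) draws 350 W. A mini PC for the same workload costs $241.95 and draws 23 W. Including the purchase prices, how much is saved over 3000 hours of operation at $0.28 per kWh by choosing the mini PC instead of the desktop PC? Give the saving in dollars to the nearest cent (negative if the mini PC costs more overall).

desktop PC: $0.00 + (350/1000) kW × 3000 h × $0.28 = $0.00 + $294 = $294
mini PC: $241.95 + (23/1000) kW × 3000 h × $0.28 = $241.95 + $19.32 = $261.27
Saving = $294 − $261.27 = $32.73

$32.73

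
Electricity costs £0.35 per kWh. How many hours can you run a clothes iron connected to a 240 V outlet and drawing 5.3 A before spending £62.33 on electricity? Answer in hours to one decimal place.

140.0 h

Power = 5.3 A × 240 V = 1272 W = 1.272 kW
Energy available = £62.33 ÷ £0.35/kWh = 178.0857 kWh
Hours = 178.0857 kWh ÷ 1.272 kW = 140.0 h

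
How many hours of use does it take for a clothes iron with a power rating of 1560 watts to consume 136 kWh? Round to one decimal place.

87.2 h

Hours = 136 kWh ÷ 1.56 kW = 87.2 h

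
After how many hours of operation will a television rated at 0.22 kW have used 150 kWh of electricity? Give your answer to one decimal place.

Hours = 150 kWh ÷ 0.22 kW = 681.8 h

681.8 h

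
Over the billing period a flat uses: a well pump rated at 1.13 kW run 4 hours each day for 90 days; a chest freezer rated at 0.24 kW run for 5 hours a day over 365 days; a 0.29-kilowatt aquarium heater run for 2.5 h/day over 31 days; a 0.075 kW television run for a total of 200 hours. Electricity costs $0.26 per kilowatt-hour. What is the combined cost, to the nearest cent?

well pump: Runtime = 4 h/day × 90 days = 360 h
well pump: 1.13 kW × 360 h = 406.8 kWh
chest freezer: Runtime = 5 h/day × 365 days = 1825 h
chest freezer: 0.24 kW × 1825 h = 438 kWh
aquarium heater: Runtime = 2.5 h/day × 31 days = 77.5 h
aquarium heater: 0.29 kW × 77.5 h = 22.475 kWh
television: 0.075 kW × 200 h = 15 kWh
Total energy = 882.275 kWh
Cost = 882.275 × $0.26 = $229.39

$229.39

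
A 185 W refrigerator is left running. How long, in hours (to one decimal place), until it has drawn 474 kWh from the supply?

2562.2 h

Hours = 474 kWh ÷ 0.185 kW = 2562.2 h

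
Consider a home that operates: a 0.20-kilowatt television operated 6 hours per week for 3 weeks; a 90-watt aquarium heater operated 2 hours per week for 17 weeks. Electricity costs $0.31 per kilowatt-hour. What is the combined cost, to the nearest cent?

$2.06

television: Runtime = 6 h/week × 3 weeks = 18 h
television: 0.2 kW × 18 h = 3.6 kWh
aquarium heater: Runtime = 2 h/week × 17 weeks = 34 h
aquarium heater: 0.09 kW × 34 h = 3.06 kWh
Total energy = 6.66 kWh
Cost = 6.66 × $0.31 = $2.06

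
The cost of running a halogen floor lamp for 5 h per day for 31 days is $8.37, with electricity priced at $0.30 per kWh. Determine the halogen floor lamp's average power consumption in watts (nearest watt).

Energy = $8.37 ÷ $0.30/kWh = 27.9 kWh
Runtime = 5 h/day × 31 days = 155 h
Power = 27.9 kWh ÷ 155 h = 0.18 kW = 180 W

180 W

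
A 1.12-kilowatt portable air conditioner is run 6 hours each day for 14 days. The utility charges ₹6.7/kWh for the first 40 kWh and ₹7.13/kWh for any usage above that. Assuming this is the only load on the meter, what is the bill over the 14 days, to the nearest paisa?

₹653.59

Runtime = 6 h/day × 14 days = 84 h
Energy = 1.12 kW × 84 h = 94.08 kWh
Tier 1 (0–40 kWh): 40 × ₹6.7 = ₹268
Above 40 kWh: 54.08 × ₹7.13 = ₹385.5904
Bill = ₹653.59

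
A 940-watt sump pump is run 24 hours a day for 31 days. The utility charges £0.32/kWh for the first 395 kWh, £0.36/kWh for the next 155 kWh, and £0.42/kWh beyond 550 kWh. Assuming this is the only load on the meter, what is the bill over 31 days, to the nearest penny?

Runtime = 24 h × 31 = 744 h
Energy = 0.94 kW × 744 h = 699.36 kWh
Tier 1 (0–395 kWh): 395 × £0.32 = £126.4
Tier 2 (395–550 kWh): 155 × £0.36 = £55.8
Above 550 kWh: 149.36 × £0.42 = £62.7312
Bill = £244.93

£244.93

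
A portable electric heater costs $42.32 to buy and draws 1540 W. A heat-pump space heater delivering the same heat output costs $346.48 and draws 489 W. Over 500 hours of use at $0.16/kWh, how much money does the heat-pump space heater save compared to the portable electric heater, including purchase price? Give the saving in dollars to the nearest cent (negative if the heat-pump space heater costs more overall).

portable electric heater: $42.32 + (1540/1000) kW × 500 h × $0.16 = $42.32 + $123.2 = $165.52
heat-pump space heater: $346.48 + (489/1000) kW × 500 h × $0.16 = $346.48 + $39.12 = $385.6
Saving = $165.52 − $385.6 = −$220.08

-$220.08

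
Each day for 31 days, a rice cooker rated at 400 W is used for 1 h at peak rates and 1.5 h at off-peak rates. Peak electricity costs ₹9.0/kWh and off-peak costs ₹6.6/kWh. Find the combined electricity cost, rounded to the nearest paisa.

₹234.36

Peak energy = 0.4 kW × 1 h × 31 = 12.4 kWh
Off-peak energy = 0.4 kW × 1.5 h × 31 = 18.6 kWh
Cost = 12.4 × ₹9.0 + 18.6 × ₹6.6 = ₹111.6 + ₹122.76 = ₹234.36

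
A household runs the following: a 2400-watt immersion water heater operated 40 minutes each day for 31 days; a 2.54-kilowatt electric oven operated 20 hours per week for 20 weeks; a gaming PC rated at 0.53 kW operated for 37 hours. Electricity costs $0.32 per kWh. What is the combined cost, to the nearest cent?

immersion water heater: Runtime = 40 min × 31 = 1240 min = 20.666666… h
immersion water heater: 2.4 kW × 20.666666… h = 49.6 kWh
electric oven: Runtime = 20 h/week × 20 weeks = 400 h
electric oven: 2.54 kW × 400 h = 1016 kWh
gaming PC: 0.53 kW × 37 h = 19.61 kWh
Total energy = 1085.21 kWh
Cost = 1085.21 × $0.32 = $347.27

$347.27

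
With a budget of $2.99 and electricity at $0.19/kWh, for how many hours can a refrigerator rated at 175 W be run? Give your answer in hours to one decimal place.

Energy available = $2.99 ÷ $0.19/kWh = 15.7368 kWh
Hours = 15.7368 kWh ÷ 0.175 kW = 89.9 h

89.9 h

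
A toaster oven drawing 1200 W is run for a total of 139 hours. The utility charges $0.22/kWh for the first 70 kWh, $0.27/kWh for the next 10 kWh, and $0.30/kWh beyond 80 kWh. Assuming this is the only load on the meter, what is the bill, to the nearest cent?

Energy = 1.2 kW × 139 h = 166.8 kWh
Tier 1 (0–70 kWh): 70 × $0.22 = $15.4
Tier 2 (70–80 kWh): 10 × $0.27 = $2.7
Above 80 kWh: 86.8 × $0.30 = $26.04
Bill = $44.14

$44.14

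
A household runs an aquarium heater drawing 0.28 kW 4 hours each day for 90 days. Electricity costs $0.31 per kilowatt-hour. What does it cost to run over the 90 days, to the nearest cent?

$31.25

Runtime = 4 h/day × 90 days = 360 h
Energy = 0.28 kW × 360 h = 100.8 kWh
Cost = 100.8 kWh × $0.31/kWh = $31.25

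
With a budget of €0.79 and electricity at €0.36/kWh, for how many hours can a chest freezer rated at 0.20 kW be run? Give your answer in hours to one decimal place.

Energy available = €0.79 ÷ €0.36/kWh = 2.1944 kWh
Hours = 2.1944 kWh ÷ 0.2 kW = 11.0 h

11.0 h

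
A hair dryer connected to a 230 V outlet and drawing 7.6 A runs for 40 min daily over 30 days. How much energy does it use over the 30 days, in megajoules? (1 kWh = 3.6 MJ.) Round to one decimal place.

Power = 7.6 A × 230 V = 1748 W = 1.748 kW
Runtime = 40 min × 30 = 1200 min = 20 h
Energy = 1.748 kW × 20 h = 34.96 kWh
= 34.96 × 3.6 MJ = 125.9 MJ

125.9 MJ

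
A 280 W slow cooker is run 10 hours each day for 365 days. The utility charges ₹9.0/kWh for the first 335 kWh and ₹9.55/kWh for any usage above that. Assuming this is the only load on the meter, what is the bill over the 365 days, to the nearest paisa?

Runtime = 10 h/day × 365 days = 3650 h
Energy = 0.28 kW × 3650 h = 1022 kWh
Tier 1 (0–335 kWh): 335 × ₹9.0 = ₹3015
Above 335 kWh: 687 × ₹9.55 = ₹6560.85
Bill = ₹9575.85

₹9575.85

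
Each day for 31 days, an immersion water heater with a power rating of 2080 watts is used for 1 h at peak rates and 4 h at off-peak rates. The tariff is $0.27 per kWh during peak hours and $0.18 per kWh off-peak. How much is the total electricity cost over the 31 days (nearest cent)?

$63.84

Peak energy = 2.08 kW × 1 h × 31 = 64.48 kWh
Off-peak energy = 2.08 kW × 4 h × 31 = 257.92 kWh
Cost = 64.48 × $0.27 + 257.92 × $0.18 = $17.4096 + $46.4256 = $63.84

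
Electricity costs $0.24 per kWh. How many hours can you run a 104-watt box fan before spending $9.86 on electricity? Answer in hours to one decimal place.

395.0 h

Energy available = $9.86 ÷ $0.24/kWh = 41.0833 kWh
Hours = 41.0833 kWh ÷ 0.104 kW = 395.0 h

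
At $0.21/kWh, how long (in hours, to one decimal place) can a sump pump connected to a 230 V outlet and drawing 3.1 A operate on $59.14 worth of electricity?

Power = 3.1 A × 230 V = 713 W = 0.713 kW
Energy available = $59.14 ÷ $0.21/kWh = 281.619 kWh
Hours = 281.619 kWh ÷ 0.713 kW = 395.0 h

395.0 h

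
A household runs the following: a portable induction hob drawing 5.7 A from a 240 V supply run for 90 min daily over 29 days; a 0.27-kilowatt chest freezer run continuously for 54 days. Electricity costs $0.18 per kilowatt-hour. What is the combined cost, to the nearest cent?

$73.70

portable induction hob: Power = 5.7 A × 240 V = 1368 W = 1.368 kW
portable induction hob: Runtime = 90 min × 29 = 2610 min = 43.5 h
portable induction hob: 1.368 kW × 43.5 h = 59.508 kWh
chest freezer: Runtime = 24 h × 54 = 1296 h
chest freezer: 0.27 kW × 1296 h = 349.92 kWh
Total energy = 409.428 kWh
Cost = 409.428 × $0.18 = $73.70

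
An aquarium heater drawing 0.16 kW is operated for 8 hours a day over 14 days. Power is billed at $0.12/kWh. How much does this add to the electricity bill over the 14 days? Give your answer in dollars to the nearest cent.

$2.15

Runtime = 8 h/day × 14 days = 112 h
Energy = 0.16 kW × 112 h = 17.92 kWh
Cost = 17.92 kWh × $0.12/kWh = $2.15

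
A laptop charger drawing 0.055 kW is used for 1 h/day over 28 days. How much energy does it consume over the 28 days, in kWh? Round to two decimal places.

1.54 kWh

Runtime = 1 h/day × 28 days = 28 h
Energy = 0.055 kW × 28 h = 1.54 kWh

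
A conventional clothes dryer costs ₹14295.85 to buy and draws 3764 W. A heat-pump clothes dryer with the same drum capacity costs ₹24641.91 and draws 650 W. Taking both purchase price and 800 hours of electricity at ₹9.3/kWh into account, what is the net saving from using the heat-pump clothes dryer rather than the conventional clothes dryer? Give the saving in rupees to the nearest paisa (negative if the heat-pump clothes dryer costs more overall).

₹12822.10

conventional clothes dryer: ₹14295.85 + (3764/1000) kW × 800 h × ₹9.3 = ₹14295.85 + ₹28004.16 = ₹42300.01
heat-pump clothes dryer: ₹24641.91 + (650/1000) kW × 800 h × ₹9.3 = ₹24641.91 + ₹4836 = ₹29477.91
Saving = ₹42300.01 − ₹29477.91 = ₹12822.1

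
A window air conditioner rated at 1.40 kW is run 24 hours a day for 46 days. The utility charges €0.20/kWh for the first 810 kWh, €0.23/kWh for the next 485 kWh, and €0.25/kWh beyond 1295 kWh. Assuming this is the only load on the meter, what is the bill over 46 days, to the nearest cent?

€336.20

Runtime = 24 h × 46 = 1104 h
Energy = 1.4 kW × 1104 h = 1545.6 kWh
Tier 1 (0–810 kWh): 810 × €0.20 = €162
Tier 2 (810–1295 kWh): 485 × €0.23 = €111.55
Above 1295 kWh: 250.6 × €0.25 = €62.65
Bill = €336.20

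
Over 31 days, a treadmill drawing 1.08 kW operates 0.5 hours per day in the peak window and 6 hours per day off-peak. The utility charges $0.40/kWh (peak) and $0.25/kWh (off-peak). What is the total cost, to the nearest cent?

Peak energy = 1.08 kW × 0.5 h × 31 = 16.74 kWh
Off-peak energy = 1.08 kW × 6 h × 31 = 200.88 kWh
Cost = 16.74 × $0.40 + 200.88 × $0.25 = $6.696 + $50.22 = $56.92

$56.92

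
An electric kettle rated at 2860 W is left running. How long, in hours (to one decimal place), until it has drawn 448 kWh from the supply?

156.6 h

Hours = 448 kWh ÷ 2.86 kW = 156.6 h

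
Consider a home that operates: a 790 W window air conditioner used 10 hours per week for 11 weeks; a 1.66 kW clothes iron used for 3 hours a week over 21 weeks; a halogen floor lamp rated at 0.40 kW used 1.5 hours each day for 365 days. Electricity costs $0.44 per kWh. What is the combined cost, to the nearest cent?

window air conditioner: Runtime = 10 h/week × 11 weeks = 110 h
window air conditioner: 0.79 kW × 110 h = 86.9 kWh
clothes iron: Runtime = 3 h/week × 21 weeks = 63 h
clothes iron: 1.66 kW × 63 h = 104.58 kWh
halogen floor lamp: Runtime = 1.5 h/day × 365 days = 547.5 h
halogen floor lamp: 0.4 kW × 547.5 h = 219 kWh
Total energy = 410.48 kWh
Cost = 410.48 × $0.44 = $180.61

$180.61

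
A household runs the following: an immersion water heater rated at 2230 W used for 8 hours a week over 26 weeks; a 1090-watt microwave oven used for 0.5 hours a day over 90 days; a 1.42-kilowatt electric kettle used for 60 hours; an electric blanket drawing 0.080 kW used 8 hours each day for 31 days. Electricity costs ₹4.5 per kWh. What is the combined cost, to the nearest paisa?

immersion water heater: Runtime = 8 h/week × 26 weeks = 208 h
immersion water heater: 2.23 kW × 208 h = 463.84 kWh
microwave oven: Runtime = 0.5 h/day × 90 days = 45 h
microwave oven: 1.09 kW × 45 h = 49.05 kWh
electric kettle: 1.42 kW × 60 h = 85.2 kWh
electric blanket: Runtime = 8 h/day × 31 days = 248 h
electric blanket: 0.08 kW × 248 h = 19.84 kWh
Total energy = 617.93 kWh
Cost = 617.93 × ₹4.5 = ₹2780.69

₹2780.69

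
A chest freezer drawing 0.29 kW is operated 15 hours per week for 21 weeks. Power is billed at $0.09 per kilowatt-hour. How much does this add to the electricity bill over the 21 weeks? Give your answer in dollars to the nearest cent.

$8.22

Runtime = 15 h/week × 21 weeks = 315 h
Energy = 0.29 kW × 315 h = 91.35 kWh
Cost = 91.35 kWh × $0.09/kWh = $8.22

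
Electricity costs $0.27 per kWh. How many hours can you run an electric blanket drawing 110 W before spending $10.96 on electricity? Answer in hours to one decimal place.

Energy available = $10.96 ÷ $0.27/kWh = 40.5926 kWh
Hours = 40.5926 kWh ÷ 0.11 kW = 369.0 h

369.0 h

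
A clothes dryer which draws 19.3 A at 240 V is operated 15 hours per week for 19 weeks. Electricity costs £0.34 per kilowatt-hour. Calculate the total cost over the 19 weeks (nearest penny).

£448.84

Power = 19.3 A × 240 V = 4632 W = 4.632 kW
Runtime = 15 h/week × 19 weeks = 285 h
Energy = 4.632 kW × 285 h = 1320.12 kWh
Cost = 1320.12 kWh × £0.34/kWh = £448.84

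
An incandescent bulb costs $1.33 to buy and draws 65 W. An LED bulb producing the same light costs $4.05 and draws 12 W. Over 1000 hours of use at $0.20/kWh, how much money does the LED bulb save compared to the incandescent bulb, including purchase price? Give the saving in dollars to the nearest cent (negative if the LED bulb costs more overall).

incandescent bulb: $1.33 + (65/1000) kW × 1000 h × $0.20 = $1.33 + $13 = $14.33
LED bulb: $4.05 + (12/1000) kW × 1000 h × $0.20 = $4.05 + $2.4 = $6.45
Saving = $14.33 − $6.45 = $7.88

$7.88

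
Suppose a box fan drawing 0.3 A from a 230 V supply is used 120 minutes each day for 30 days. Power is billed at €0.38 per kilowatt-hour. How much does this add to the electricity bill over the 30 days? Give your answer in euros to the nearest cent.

Power = 0.3 A × 230 V = 69 W = 0.069 kW
Runtime = 120 min × 30 = 3600 min = 60 h
Energy = 0.069 kW × 60 h = 4.14 kWh
Cost = 4.14 kWh × €0.38/kWh = €1.57

€1.57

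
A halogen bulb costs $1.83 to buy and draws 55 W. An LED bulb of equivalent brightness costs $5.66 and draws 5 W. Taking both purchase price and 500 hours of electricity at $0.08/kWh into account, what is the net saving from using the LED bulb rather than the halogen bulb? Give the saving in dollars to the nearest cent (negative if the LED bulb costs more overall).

halogen bulb: $1.83 + (55/1000) kW × 500 h × $0.08 = $1.83 + $2.2 = $4.03
LED bulb: $5.66 + (5/1000) kW × 500 h × $0.08 = $5.66 + $0.2 = $5.86
Saving = $4.03 − $5.86 = −$1.83

-$1.83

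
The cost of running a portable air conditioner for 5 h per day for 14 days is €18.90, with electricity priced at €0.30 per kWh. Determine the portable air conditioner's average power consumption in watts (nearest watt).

900 W

Energy = €18.90 ÷ €0.30/kWh = 63 kWh
Runtime = 5 h/day × 14 days = 70 h
Power = 63 kWh ÷ 70 h = 0.9 kW = 900 W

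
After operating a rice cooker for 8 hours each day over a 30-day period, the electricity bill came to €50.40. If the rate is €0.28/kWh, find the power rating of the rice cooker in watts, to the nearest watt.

750 W

Energy = €50.40 ÷ €0.28/kWh = 180 kWh
Runtime = 8 h/day × 30 days = 240 h
Power = 180 kWh ÷ 240 h = 0.75 kW = 750 W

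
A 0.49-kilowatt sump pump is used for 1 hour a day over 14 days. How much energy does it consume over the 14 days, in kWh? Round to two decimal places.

Runtime = 1 h/day × 14 days = 14 h
Energy = 0.49 kW × 14 h = 6.86 kWh

6.86 kWh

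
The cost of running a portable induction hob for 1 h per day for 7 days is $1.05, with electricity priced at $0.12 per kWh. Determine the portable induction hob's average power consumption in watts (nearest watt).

1250 W

Energy = $1.05 ÷ $0.12/kWh = 8.75 kWh
Runtime = 1 h/day × 7 days = 7 h
Power = 8.75 kWh ÷ 7 h = 1.25 kW = 1250 W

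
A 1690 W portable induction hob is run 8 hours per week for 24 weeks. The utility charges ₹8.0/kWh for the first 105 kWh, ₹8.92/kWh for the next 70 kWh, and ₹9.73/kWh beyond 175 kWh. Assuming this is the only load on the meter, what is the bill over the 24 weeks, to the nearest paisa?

₹2918.84

Runtime = 8 h/week × 24 weeks = 192 h
Energy = 1.69 kW × 192 h = 324.48 kWh
Tier 1 (0–105 kWh): 105 × ₹8.0 = ₹840
Tier 2 (105–175 kWh): 70 × ₹8.92 = ₹624.4
Above 175 kWh: 149.48 × ₹9.73 = ₹1454.4404
Bill = ₹2918.84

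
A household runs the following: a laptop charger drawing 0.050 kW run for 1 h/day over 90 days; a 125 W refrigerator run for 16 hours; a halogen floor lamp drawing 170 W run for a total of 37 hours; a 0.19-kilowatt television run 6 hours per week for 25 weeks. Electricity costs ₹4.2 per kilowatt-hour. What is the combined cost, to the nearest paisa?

₹173.42

laptop charger: Runtime = 1 h/day × 90 days = 90 h
laptop charger: 0.05 kW × 90 h = 4.5 kWh
refrigerator: 0.125 kW × 16 h = 2 kWh
halogen floor lamp: 0.17 kW × 37 h = 6.29 kWh
television: Runtime = 6 h/week × 25 weeks = 150 h
television: 0.19 kW × 150 h = 28.5 kWh
Total energy = 41.29 kWh
Cost = 41.29 × ₹4.2 = ₹173.42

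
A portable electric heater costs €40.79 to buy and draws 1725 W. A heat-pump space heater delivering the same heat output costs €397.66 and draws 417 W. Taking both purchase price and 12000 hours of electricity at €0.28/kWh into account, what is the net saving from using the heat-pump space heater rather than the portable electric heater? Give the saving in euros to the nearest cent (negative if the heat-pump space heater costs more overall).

€4038.01

portable electric heater: €40.79 + (1725/1000) kW × 12000 h × €0.28 = €40.79 + €5796 = €5836.79
heat-pump space heater: €397.66 + (417/1000) kW × 12000 h × €0.28 = €397.66 + €1401.12 = €1798.78
Saving = €5836.79 − €1798.78 = €4038.01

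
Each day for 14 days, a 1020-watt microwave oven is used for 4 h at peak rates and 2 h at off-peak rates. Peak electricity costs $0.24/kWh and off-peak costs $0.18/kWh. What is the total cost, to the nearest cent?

Peak energy = 1.02 kW × 4 h × 14 = 57.12 kWh
Off-peak energy = 1.02 kW × 2 h × 14 = 28.56 kWh
Cost = 57.12 × $0.24 + 28.56 × $0.18 = $13.7088 + $5.1408 = $18.85

$18.85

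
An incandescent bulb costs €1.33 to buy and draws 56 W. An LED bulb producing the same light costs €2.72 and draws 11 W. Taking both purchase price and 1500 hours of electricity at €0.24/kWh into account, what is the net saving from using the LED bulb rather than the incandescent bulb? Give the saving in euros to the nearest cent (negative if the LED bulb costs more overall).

€14.81

incandescent bulb: €1.33 + (56/1000) kW × 1500 h × €0.24 = €1.33 + €20.16 = €21.49
LED bulb: €2.72 + (11/1000) kW × 1500 h × €0.24 = €2.72 + €3.96 = €6.68
Saving = €21.49 − €6.68 = €14.81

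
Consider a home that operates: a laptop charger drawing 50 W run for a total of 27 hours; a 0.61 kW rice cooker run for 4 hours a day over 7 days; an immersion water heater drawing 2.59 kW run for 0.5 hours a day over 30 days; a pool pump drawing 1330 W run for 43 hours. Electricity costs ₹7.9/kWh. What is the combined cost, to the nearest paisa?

laptop charger: 0.05 kW × 27 h = 1.35 kWh
rice cooker: Runtime = 4 h/day × 7 days = 28 h
rice cooker: 0.61 kW × 28 h = 17.08 kWh
immersion water heater: Runtime = 0.5 h/day × 30 days = 15 h
immersion water heater: 2.59 kW × 15 h = 38.85 kWh
pool pump: 1.33 kW × 43 h = 57.19 kWh
Total energy = 114.47 kWh
Cost = 114.47 × ₹7.9 = ₹904.31

₹904.31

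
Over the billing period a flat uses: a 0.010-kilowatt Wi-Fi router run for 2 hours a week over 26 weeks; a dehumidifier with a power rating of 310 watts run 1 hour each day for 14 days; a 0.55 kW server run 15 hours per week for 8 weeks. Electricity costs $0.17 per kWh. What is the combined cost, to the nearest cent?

Wi-Fi router: Runtime = 2 h/week × 26 weeks = 52 h
Wi-Fi router: 0.01 kW × 52 h = 0.52 kWh
dehumidifier: Runtime = 1 h/day × 14 days = 14 h
dehumidifier: 0.31 kW × 14 h = 4.34 kWh
server: Runtime = 15 h/week × 8 weeks = 120 h
server: 0.55 kW × 120 h = 66 kWh
Total energy = 70.86 kWh
Cost = 70.86 × $0.17 = $12.05

$12.05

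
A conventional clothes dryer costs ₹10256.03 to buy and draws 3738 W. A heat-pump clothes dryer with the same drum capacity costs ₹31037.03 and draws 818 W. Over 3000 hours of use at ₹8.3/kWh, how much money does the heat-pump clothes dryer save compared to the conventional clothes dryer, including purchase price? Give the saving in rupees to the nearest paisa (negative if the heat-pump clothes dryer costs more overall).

conventional clothes dryer: ₹10256.03 + (3738/1000) kW × 3000 h × ₹8.3 = ₹10256.03 + ₹93076.2 = ₹103332.23
heat-pump clothes dryer: ₹31037.03 + (818/1000) kW × 3000 h × ₹8.3 = ₹31037.03 + ₹20368.2 = ₹51405.23
Saving = ₹103332.23 − ₹51405.23 = ₹51927

₹51927.00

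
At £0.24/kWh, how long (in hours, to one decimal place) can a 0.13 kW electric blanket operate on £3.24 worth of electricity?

Energy available = £3.24 ÷ £0.24/kWh = 13.5 kWh
Hours = 13.5 kWh ÷ 0.13 kW = 103.8 h

103.8 h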